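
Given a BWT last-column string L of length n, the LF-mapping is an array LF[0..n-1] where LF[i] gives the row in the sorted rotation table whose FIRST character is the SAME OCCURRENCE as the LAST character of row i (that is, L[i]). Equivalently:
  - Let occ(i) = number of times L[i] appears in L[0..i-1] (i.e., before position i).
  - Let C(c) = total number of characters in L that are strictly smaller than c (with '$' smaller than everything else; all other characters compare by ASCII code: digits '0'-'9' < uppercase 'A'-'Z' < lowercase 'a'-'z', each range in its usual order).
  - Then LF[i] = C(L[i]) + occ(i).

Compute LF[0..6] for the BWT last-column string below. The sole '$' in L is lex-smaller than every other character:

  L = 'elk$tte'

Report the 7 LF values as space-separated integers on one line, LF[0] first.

Char counts: '$':1, 'e':2, 'k':1, 'l':1, 't':2
C (first-col start): C('$')=0, C('e')=1, C('k')=3, C('l')=4, C('t')=5
L[0]='e': occ=0, LF[0]=C('e')+0=1+0=1
L[1]='l': occ=0, LF[1]=C('l')+0=4+0=4
L[2]='k': occ=0, LF[2]=C('k')+0=3+0=3
L[3]='$': occ=0, LF[3]=C('$')+0=0+0=0
L[4]='t': occ=0, LF[4]=C('t')+0=5+0=5
L[5]='t': occ=1, LF[5]=C('t')+1=5+1=6
L[6]='e': occ=1, LF[6]=C('e')+1=1+1=2

Answer: 1 4 3 0 5 6 2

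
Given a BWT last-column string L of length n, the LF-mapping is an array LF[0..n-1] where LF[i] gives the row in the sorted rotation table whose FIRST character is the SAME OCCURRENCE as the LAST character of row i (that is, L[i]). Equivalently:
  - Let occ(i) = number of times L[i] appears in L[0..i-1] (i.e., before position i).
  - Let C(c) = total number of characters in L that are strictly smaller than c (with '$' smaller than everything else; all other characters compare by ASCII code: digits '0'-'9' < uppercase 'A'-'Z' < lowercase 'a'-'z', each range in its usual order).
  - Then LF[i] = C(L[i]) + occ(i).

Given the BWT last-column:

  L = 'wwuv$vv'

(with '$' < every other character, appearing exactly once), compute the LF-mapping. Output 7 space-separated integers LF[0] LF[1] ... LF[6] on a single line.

Char counts: '$':1, 'u':1, 'v':3, 'w':2
C (first-col start): C('$')=0, C('u')=1, C('v')=2, C('w')=5
L[0]='w': occ=0, LF[0]=C('w')+0=5+0=5
L[1]='w': occ=1, LF[1]=C('w')+1=5+1=6
L[2]='u': occ=0, LF[2]=C('u')+0=1+0=1
L[3]='v': occ=0, LF[3]=C('v')+0=2+0=2
L[4]='$': occ=0, LF[4]=C('$')+0=0+0=0
L[5]='v': occ=1, LF[5]=C('v')+1=2+1=3
L[6]='v': occ=2, LF[6]=C('v')+2=2+2=4

Answer: 5 6 1 2 0 3 4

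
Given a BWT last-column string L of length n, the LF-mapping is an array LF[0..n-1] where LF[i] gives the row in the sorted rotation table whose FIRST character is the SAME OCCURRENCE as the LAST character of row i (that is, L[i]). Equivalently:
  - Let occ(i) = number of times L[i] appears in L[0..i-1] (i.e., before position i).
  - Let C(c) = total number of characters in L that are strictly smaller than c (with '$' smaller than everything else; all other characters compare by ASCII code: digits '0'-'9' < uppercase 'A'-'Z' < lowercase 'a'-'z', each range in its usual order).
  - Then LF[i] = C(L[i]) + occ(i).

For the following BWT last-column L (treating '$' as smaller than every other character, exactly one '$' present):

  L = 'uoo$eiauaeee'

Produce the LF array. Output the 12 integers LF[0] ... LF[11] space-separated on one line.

Answer: 10 8 9 0 3 7 1 11 2 4 5 6

Derivation:
Char counts: '$':1, 'a':2, 'e':4, 'i':1, 'o':2, 'u':2
C (first-col start): C('$')=0, C('a')=1, C('e')=3, C('i')=7, C('o')=8, C('u')=10
L[0]='u': occ=0, LF[0]=C('u')+0=10+0=10
L[1]='o': occ=0, LF[1]=C('o')+0=8+0=8
L[2]='o': occ=1, LF[2]=C('o')+1=8+1=9
L[3]='$': occ=0, LF[3]=C('$')+0=0+0=0
L[4]='e': occ=0, LF[4]=C('e')+0=3+0=3
L[5]='i': occ=0, LF[5]=C('i')+0=7+0=7
L[6]='a': occ=0, LF[6]=C('a')+0=1+0=1
L[7]='u': occ=1, LF[7]=C('u')+1=10+1=11
L[8]='a': occ=1, LF[8]=C('a')+1=1+1=2
L[9]='e': occ=1, LF[9]=C('e')+1=3+1=4
L[10]='e': occ=2, LF[10]=C('e')+2=3+2=5
L[11]='e': occ=3, LF[11]=C('e')+3=3+3=6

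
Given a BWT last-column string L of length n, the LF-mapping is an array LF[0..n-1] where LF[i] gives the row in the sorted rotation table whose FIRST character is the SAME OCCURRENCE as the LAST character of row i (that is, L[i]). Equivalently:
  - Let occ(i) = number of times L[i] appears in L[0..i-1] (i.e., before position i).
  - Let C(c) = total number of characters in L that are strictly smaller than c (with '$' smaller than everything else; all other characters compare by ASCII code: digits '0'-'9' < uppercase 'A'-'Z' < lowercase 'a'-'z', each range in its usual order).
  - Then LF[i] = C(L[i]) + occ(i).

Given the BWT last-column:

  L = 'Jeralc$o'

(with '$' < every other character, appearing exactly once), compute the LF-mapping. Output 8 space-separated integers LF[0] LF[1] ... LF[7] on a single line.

Char counts: '$':1, 'J':1, 'a':1, 'c':1, 'e':1, 'l':1, 'o':1, 'r':1
C (first-col start): C('$')=0, C('J')=1, C('a')=2, C('c')=3, C('e')=4, C('l')=5, C('o')=6, C('r')=7
L[0]='J': occ=0, LF[0]=C('J')+0=1+0=1
L[1]='e': occ=0, LF[1]=C('e')+0=4+0=4
L[2]='r': occ=0, LF[2]=C('r')+0=7+0=7
L[3]='a': occ=0, LF[3]=C('a')+0=2+0=2
L[4]='l': occ=0, LF[4]=C('l')+0=5+0=5
L[5]='c': occ=0, LF[5]=C('c')+0=3+0=3
L[6]='$': occ=0, LF[6]=C('$')+0=0+0=0
L[7]='o': occ=0, LF[7]=C('o')+0=6+0=6

Answer: 1 4 7 2 5 3 0 6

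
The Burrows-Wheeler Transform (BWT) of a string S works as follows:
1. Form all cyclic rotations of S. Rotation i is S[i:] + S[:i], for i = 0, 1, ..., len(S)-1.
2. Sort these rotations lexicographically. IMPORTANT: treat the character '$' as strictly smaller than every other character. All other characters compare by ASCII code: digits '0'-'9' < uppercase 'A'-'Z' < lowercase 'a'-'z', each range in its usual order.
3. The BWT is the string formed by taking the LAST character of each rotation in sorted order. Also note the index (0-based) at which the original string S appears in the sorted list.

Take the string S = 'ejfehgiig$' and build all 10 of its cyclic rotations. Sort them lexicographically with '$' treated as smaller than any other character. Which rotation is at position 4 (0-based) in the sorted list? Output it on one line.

Answer: g$ejfehgii

Derivation:
All 10 rotations (rotation i = S[i:]+S[:i]):
  rot[0] = ejfehgiig$
  rot[1] = jfehgiig$e
  rot[2] = fehgiig$ej
  rot[3] = ehgiig$ejf
  rot[4] = hgiig$ejfe
  rot[5] = giig$ejfeh
  rot[6] = iig$ejfehg
  rot[7] = ig$ejfehgi
  rot[8] = g$ejfehgii
  rot[9] = $ejfehgiig
Sorted (with $ < everything):
  sorted[0] = $ejfehgiig
  sorted[1] = ehgiig$ejf
  sorted[2] = ejfehgiig$
  sorted[3] = fehgiig$ej
  sorted[4] = g$ejfehgii
  sorted[5] = giig$ejfeh
  sorted[6] = hgiig$ejfe
  sorted[7] = ig$ejfehgi
  sorted[8] = iig$ejfehg
  sorted[9] = jfehgiig$e
sorted[4] = g$ejfehgii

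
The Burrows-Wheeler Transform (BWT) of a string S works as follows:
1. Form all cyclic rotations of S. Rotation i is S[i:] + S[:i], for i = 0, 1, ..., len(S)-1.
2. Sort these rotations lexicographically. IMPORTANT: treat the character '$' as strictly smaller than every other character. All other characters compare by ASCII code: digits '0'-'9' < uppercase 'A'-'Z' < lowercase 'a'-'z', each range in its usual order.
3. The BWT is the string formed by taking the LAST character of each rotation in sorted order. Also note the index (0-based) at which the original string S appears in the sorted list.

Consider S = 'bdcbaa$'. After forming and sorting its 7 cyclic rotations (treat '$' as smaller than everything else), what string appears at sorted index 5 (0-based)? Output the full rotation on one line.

Answer: cbaa$bd

Derivation:
All 7 rotations (rotation i = S[i:]+S[:i]):
  rot[0] = bdcbaa$
  rot[1] = dcbaa$b
  rot[2] = cbaa$bd
  rot[3] = baa$bdc
  rot[4] = aa$bdcb
  rot[5] = a$bdcba
  rot[6] = $bdcbaa
Sorted (with $ < everything):
  sorted[0] = $bdcbaa
  sorted[1] = a$bdcba
  sorted[2] = aa$bdcb
  sorted[3] = baa$bdc
  sorted[4] = bdcbaa$
  sorted[5] = cbaa$bd
  sorted[6] = dcbaa$b
sorted[5] = cbaa$bd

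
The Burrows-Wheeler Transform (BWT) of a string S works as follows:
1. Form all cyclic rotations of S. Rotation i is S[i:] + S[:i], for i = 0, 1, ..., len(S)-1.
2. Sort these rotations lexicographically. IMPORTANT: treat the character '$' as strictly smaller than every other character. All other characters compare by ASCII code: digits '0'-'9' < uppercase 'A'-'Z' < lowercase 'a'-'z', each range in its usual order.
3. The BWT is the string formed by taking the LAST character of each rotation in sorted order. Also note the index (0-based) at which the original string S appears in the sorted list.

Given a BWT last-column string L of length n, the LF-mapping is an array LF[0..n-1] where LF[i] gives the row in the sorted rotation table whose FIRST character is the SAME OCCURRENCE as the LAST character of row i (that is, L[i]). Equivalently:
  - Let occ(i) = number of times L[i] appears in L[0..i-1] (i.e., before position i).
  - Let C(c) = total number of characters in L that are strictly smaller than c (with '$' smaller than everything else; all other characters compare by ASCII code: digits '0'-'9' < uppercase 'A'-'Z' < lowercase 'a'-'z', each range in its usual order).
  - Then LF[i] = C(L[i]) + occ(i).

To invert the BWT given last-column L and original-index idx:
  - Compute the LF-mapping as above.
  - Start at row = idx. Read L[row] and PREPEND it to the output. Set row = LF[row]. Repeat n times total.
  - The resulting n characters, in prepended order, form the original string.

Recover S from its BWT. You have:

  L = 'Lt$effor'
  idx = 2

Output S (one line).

LF mapping: 1 7 0 2 3 4 5 6
Walk LF starting at row 2, prepending L[row]:
  step 1: row=2, L[2]='$', prepend. Next row=LF[2]=0
  step 2: row=0, L[0]='L', prepend. Next row=LF[0]=1
  step 3: row=1, L[1]='t', prepend. Next row=LF[1]=7
  step 4: row=7, L[7]='r', prepend. Next row=LF[7]=6
  step 5: row=6, L[6]='o', prepend. Next row=LF[6]=5
  step 6: row=5, L[5]='f', prepend. Next row=LF[5]=4
  step 7: row=4, L[4]='f', prepend. Next row=LF[4]=3
  step 8: row=3, L[3]='e', prepend. Next row=LF[3]=2
Reversed output: effortL$

Answer: effortL$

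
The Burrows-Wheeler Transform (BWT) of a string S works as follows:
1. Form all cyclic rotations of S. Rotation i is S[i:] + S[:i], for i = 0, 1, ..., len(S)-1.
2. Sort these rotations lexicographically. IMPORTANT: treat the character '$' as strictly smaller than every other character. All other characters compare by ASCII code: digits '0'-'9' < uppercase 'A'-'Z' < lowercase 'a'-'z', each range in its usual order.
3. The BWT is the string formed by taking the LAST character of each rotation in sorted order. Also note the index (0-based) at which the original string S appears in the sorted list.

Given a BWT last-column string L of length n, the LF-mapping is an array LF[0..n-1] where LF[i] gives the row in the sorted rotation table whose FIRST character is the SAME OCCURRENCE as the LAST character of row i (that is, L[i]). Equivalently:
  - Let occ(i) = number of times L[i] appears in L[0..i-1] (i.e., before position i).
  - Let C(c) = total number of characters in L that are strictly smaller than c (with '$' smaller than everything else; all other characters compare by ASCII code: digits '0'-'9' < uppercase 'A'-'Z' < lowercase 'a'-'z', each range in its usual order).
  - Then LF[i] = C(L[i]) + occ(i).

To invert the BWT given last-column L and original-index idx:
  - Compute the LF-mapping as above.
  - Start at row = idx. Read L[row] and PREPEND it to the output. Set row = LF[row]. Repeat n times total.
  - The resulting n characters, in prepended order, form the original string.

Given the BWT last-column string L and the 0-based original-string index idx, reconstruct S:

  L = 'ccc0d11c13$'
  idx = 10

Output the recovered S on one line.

Answer: d1c13cc01c$

Derivation:
LF mapping: 6 7 8 1 10 2 3 9 4 5 0
Walk LF starting at row 10, prepending L[row]:
  step 1: row=10, L[10]='$', prepend. Next row=LF[10]=0
  step 2: row=0, L[0]='c', prepend. Next row=LF[0]=6
  step 3: row=6, L[6]='1', prepend. Next row=LF[6]=3
  step 4: row=3, L[3]='0', prepend. Next row=LF[3]=1
  step 5: row=1, L[1]='c', prepend. Next row=LF[1]=7
  step 6: row=7, L[7]='c', prepend. Next row=LF[7]=9
  step 7: row=9, L[9]='3', prepend. Next row=LF[9]=5
  step 8: row=5, L[5]='1', prepend. Next row=LF[5]=2
  step 9: row=2, L[2]='c', prepend. Next row=LF[2]=8
  step 10: row=8, L[8]='1', prepend. Next row=LF[8]=4
  step 11: row=4, L[4]='d', prepend. Next row=LF[4]=10
Reversed output: d1c13cc01c$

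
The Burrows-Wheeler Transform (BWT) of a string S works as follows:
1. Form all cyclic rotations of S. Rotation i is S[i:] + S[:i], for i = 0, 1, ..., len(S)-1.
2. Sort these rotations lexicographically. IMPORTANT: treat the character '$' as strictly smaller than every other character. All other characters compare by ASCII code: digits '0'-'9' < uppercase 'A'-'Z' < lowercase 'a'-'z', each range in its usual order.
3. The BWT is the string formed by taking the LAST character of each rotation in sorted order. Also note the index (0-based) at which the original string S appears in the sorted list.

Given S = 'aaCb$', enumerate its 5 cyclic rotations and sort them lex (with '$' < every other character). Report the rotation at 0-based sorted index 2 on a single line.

Answer: aCb$a

Derivation:
All 5 rotations (rotation i = S[i:]+S[:i]):
  rot[0] = aaCb$
  rot[1] = aCb$a
  rot[2] = Cb$aa
  rot[3] = b$aaC
  rot[4] = $aaCb
Sorted (with $ < everything):
  sorted[0] = $aaCb
  sorted[1] = Cb$aa
  sorted[2] = aCb$a
  sorted[3] = aaCb$
  sorted[4] = b$aaC
sorted[2] = aCb$a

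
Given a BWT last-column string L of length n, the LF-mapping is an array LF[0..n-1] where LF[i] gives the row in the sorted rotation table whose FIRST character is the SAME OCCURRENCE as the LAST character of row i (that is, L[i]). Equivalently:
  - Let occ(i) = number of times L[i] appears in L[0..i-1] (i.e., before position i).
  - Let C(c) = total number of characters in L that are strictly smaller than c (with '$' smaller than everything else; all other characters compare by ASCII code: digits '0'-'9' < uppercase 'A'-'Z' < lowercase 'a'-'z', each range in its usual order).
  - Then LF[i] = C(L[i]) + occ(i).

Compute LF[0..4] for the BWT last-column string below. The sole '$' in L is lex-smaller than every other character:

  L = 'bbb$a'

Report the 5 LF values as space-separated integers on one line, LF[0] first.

Char counts: '$':1, 'a':1, 'b':3
C (first-col start): C('$')=0, C('a')=1, C('b')=2
L[0]='b': occ=0, LF[0]=C('b')+0=2+0=2
L[1]='b': occ=1, LF[1]=C('b')+1=2+1=3
L[2]='b': occ=2, LF[2]=C('b')+2=2+2=4
L[3]='$': occ=0, LF[3]=C('$')+0=0+0=0
L[4]='a': occ=0, LF[4]=C('a')+0=1+0=1

Answer: 2 3 4 0 1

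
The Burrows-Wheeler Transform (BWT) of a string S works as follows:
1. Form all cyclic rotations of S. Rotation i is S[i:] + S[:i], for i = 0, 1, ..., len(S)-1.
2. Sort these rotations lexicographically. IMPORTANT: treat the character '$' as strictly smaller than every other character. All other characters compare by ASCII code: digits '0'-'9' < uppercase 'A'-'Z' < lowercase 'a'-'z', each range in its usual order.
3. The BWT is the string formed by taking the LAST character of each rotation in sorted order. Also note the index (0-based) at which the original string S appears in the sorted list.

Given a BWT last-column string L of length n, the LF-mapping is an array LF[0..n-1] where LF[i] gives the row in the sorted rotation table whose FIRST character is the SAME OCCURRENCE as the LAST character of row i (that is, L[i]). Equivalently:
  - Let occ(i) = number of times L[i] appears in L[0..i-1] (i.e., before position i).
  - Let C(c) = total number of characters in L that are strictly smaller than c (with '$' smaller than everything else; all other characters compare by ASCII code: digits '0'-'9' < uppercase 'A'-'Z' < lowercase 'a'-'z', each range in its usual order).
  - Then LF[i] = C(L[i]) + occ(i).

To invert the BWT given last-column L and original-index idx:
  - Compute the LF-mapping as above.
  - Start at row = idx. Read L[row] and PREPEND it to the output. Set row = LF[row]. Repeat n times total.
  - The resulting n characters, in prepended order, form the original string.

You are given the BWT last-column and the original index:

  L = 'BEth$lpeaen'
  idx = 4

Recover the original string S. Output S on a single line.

Answer: elephantEB$

Derivation:
LF mapping: 1 2 10 6 0 7 9 4 3 5 8
Walk LF starting at row 4, prepending L[row]:
  step 1: row=4, L[4]='$', prepend. Next row=LF[4]=0
  step 2: row=0, L[0]='B', prepend. Next row=LF[0]=1
  step 3: row=1, L[1]='E', prepend. Next row=LF[1]=2
  step 4: row=2, L[2]='t', prepend. Next row=LF[2]=10
  step 5: row=10, L[10]='n', prepend. Next row=LF[10]=8
  step 6: row=8, L[8]='a', prepend. Next row=LF[8]=3
  step 7: row=3, L[3]='h', prepend. Next row=LF[3]=6
  step 8: row=6, L[6]='p', prepend. Next row=LF[6]=9
  step 9: row=9, L[9]='e', prepend. Next row=LF[9]=5
  step 10: row=5, L[5]='l', prepend. Next row=LF[5]=7
  step 11: row=7, L[7]='e', prepend. Next row=LF[7]=4
Reversed output: elephantEB$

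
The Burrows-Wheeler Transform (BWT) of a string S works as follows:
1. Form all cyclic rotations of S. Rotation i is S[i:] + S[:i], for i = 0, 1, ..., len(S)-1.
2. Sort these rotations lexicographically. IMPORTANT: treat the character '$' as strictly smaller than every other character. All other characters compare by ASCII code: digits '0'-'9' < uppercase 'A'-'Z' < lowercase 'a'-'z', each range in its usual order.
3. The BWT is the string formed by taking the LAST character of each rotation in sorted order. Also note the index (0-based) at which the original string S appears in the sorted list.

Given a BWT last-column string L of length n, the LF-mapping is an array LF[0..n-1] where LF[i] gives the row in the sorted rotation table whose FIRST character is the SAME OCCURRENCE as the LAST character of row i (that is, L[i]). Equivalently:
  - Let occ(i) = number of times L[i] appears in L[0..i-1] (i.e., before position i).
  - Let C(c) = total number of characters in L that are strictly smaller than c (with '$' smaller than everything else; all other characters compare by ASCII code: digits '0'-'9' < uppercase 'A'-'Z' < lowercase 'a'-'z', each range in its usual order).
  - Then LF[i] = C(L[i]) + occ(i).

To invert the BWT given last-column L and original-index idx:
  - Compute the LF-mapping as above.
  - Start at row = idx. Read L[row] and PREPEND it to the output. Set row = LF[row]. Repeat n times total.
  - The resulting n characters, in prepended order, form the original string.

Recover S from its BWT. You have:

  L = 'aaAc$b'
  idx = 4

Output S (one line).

Answer: bcaAa$

Derivation:
LF mapping: 2 3 1 5 0 4
Walk LF starting at row 4, prepending L[row]:
  step 1: row=4, L[4]='$', prepend. Next row=LF[4]=0
  step 2: row=0, L[0]='a', prepend. Next row=LF[0]=2
  step 3: row=2, L[2]='A', prepend. Next row=LF[2]=1
  step 4: row=1, L[1]='a', prepend. Next row=LF[1]=3
  step 5: row=3, L[3]='c', prepend. Next row=LF[3]=5
  step 6: row=5, L[5]='b', prepend. Next row=LF[5]=4
Reversed output: bcaAa$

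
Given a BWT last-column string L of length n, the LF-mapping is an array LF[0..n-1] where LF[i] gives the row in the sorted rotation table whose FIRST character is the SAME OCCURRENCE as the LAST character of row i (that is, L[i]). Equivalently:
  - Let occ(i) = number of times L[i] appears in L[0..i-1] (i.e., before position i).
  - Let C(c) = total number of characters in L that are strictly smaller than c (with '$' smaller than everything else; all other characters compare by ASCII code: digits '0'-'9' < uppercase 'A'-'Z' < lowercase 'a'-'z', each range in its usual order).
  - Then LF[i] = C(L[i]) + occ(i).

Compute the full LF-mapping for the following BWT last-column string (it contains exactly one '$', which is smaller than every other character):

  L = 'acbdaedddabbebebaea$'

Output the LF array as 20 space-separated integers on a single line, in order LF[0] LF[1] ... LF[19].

Answer: 1 11 6 12 2 16 13 14 15 3 7 8 17 9 18 10 4 19 5 0

Derivation:
Char counts: '$':1, 'a':5, 'b':5, 'c':1, 'd':4, 'e':4
C (first-col start): C('$')=0, C('a')=1, C('b')=6, C('c')=11, C('d')=12, C('e')=16
L[0]='a': occ=0, LF[0]=C('a')+0=1+0=1
L[1]='c': occ=0, LF[1]=C('c')+0=11+0=11
L[2]='b': occ=0, LF[2]=C('b')+0=6+0=6
L[3]='d': occ=0, LF[3]=C('d')+0=12+0=12
L[4]='a': occ=1, LF[4]=C('a')+1=1+1=2
L[5]='e': occ=0, LF[5]=C('e')+0=16+0=16
L[6]='d': occ=1, LF[6]=C('d')+1=12+1=13
L[7]='d': occ=2, LF[7]=C('d')+2=12+2=14
L[8]='d': occ=3, LF[8]=C('d')+3=12+3=15
L[9]='a': occ=2, LF[9]=C('a')+2=1+2=3
L[10]='b': occ=1, LF[10]=C('b')+1=6+1=7
L[11]='b': occ=2, LF[11]=C('b')+2=6+2=8
L[12]='e': occ=1, LF[12]=C('e')+1=16+1=17
L[13]='b': occ=3, LF[13]=C('b')+3=6+3=9
L[14]='e': occ=2, LF[14]=C('e')+2=16+2=18
L[15]='b': occ=4, LF[15]=C('b')+4=6+4=10
L[16]='a': occ=3, LF[16]=C('a')+3=1+3=4
L[17]='e': occ=3, LF[17]=C('e')+3=16+3=19
L[18]='a': occ=4, LF[18]=C('a')+4=1+4=5
L[19]='$': occ=0, LF[19]=C('$')+0=0+0=0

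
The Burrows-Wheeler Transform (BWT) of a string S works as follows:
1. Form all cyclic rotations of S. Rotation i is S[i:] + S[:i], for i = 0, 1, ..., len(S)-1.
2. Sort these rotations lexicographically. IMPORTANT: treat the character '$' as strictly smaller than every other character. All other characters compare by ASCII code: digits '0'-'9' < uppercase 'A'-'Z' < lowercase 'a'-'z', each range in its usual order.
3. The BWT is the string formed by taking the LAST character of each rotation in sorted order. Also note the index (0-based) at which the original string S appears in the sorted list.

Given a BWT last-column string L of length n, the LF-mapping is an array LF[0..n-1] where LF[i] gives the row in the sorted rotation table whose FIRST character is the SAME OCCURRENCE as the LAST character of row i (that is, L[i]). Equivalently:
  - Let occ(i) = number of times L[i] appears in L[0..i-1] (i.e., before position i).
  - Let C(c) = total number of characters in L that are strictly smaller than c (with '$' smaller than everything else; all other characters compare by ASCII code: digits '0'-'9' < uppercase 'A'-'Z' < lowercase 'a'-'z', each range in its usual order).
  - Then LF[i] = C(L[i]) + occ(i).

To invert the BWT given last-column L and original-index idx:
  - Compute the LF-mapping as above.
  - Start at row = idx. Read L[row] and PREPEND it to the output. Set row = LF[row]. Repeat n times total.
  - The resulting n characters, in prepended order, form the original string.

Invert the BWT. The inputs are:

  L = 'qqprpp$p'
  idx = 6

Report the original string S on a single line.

Answer: qppprpq$

Derivation:
LF mapping: 5 6 1 7 2 3 0 4
Walk LF starting at row 6, prepending L[row]:
  step 1: row=6, L[6]='$', prepend. Next row=LF[6]=0
  step 2: row=0, L[0]='q', prepend. Next row=LF[0]=5
  step 3: row=5, L[5]='p', prepend. Next row=LF[5]=3
  step 4: row=3, L[3]='r', prepend. Next row=LF[3]=7
  step 5: row=7, L[7]='p', prepend. Next row=LF[7]=4
  step 6: row=4, L[4]='p', prepend. Next row=LF[4]=2
  step 7: row=2, L[2]='p', prepend. Next row=LF[2]=1
  step 8: row=1, L[1]='q', prepend. Next row=LF[1]=6
Reversed output: qppprpq$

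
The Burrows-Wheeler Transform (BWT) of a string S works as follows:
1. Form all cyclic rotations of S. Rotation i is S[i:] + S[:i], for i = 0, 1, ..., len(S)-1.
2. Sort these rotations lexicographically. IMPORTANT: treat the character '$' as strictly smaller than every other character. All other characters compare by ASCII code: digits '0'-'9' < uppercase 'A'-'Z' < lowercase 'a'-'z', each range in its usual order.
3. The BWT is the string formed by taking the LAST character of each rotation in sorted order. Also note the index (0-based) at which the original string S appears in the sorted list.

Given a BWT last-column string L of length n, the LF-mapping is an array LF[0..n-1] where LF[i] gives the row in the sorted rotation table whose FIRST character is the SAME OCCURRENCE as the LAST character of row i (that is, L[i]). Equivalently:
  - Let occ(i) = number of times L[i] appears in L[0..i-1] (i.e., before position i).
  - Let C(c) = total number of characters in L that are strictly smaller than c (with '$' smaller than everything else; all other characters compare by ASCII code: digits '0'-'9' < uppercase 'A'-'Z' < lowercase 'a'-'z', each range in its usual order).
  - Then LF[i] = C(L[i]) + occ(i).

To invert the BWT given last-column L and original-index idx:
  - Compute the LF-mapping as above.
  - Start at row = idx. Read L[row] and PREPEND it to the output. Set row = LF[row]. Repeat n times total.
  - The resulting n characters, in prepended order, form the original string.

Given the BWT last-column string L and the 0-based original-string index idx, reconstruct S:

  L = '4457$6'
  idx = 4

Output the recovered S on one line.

LF mapping: 1 2 3 5 0 4
Walk LF starting at row 4, prepending L[row]:
  step 1: row=4, L[4]='$', prepend. Next row=LF[4]=0
  step 2: row=0, L[0]='4', prepend. Next row=LF[0]=1
  step 3: row=1, L[1]='4', prepend. Next row=LF[1]=2
  step 4: row=2, L[2]='5', prepend. Next row=LF[2]=3
  step 5: row=3, L[3]='7', prepend. Next row=LF[3]=5
  step 6: row=5, L[5]='6', prepend. Next row=LF[5]=4
Reversed output: 67544$

Answer: 67544$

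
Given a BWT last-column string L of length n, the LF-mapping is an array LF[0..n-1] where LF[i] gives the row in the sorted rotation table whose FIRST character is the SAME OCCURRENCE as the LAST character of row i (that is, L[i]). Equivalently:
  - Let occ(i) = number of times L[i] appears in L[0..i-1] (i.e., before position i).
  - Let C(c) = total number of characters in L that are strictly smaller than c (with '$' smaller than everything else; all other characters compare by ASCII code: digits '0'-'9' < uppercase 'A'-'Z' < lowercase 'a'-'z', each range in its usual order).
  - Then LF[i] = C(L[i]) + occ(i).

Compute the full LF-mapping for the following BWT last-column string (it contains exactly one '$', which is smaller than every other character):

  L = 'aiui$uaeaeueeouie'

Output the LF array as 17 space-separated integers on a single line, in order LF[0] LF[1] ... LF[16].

Char counts: '$':1, 'a':3, 'e':5, 'i':3, 'o':1, 'u':4
C (first-col start): C('$')=0, C('a')=1, C('e')=4, C('i')=9, C('o')=12, C('u')=13
L[0]='a': occ=0, LF[0]=C('a')+0=1+0=1
L[1]='i': occ=0, LF[1]=C('i')+0=9+0=9
L[2]='u': occ=0, LF[2]=C('u')+0=13+0=13
L[3]='i': occ=1, LF[3]=C('i')+1=9+1=10
L[4]='$': occ=0, LF[4]=C('$')+0=0+0=0
L[5]='u': occ=1, LF[5]=C('u')+1=13+1=14
L[6]='a': occ=1, LF[6]=C('a')+1=1+1=2
L[7]='e': occ=0, LF[7]=C('e')+0=4+0=4
L[8]='a': occ=2, LF[8]=C('a')+2=1+2=3
L[9]='e': occ=1, LF[9]=C('e')+1=4+1=5
L[10]='u': occ=2, LF[10]=C('u')+2=13+2=15
L[11]='e': occ=2, LF[11]=C('e')+2=4+2=6
L[12]='e': occ=3, LF[12]=C('e')+3=4+3=7
L[13]='o': occ=0, LF[13]=C('o')+0=12+0=12
L[14]='u': occ=3, LF[14]=C('u')+3=13+3=16
L[15]='i': occ=2, LF[15]=C('i')+2=9+2=11
L[16]='e': occ=4, LF[16]=C('e')+4=4+4=8

Answer: 1 9 13 10 0 14 2 4 3 5 15 6 7 12 16 11 8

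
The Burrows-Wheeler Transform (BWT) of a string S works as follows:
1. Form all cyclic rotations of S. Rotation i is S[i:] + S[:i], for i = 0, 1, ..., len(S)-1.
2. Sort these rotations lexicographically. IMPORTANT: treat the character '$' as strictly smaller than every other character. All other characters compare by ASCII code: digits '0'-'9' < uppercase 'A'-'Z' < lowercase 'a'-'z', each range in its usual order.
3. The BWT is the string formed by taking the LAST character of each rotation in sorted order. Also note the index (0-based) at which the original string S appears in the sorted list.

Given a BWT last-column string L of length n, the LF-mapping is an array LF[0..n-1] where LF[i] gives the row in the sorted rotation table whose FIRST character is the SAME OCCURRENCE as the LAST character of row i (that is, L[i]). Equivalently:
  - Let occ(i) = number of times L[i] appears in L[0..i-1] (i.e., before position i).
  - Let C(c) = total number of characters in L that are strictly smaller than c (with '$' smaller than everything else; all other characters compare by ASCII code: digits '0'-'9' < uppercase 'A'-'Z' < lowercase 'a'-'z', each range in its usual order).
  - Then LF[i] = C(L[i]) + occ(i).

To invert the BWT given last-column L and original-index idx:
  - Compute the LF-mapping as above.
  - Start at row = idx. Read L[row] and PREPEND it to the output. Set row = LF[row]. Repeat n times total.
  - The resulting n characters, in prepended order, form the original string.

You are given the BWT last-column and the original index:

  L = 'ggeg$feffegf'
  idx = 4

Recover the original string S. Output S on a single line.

LF mapping: 8 9 1 10 0 4 2 5 6 3 11 7
Walk LF starting at row 4, prepending L[row]:
  step 1: row=4, L[4]='$', prepend. Next row=LF[4]=0
  step 2: row=0, L[0]='g', prepend. Next row=LF[0]=8
  step 3: row=8, L[8]='f', prepend. Next row=LF[8]=6
  step 4: row=6, L[6]='e', prepend. Next row=LF[6]=2
  step 5: row=2, L[2]='e', prepend. Next row=LF[2]=1
  step 6: row=1, L[1]='g', prepend. Next row=LF[1]=9
  step 7: row=9, L[9]='e', prepend. Next row=LF[9]=3
  step 8: row=3, L[3]='g', prepend. Next row=LF[3]=10
  step 9: row=10, L[10]='g', prepend. Next row=LF[10]=11
  step 10: row=11, L[11]='f', prepend. Next row=LF[11]=7
  step 11: row=7, L[7]='f', prepend. Next row=LF[7]=5
  step 12: row=5, L[5]='f', prepend. Next row=LF[5]=4
Reversed output: fffggegeefg$

Answer: fffggegeefg$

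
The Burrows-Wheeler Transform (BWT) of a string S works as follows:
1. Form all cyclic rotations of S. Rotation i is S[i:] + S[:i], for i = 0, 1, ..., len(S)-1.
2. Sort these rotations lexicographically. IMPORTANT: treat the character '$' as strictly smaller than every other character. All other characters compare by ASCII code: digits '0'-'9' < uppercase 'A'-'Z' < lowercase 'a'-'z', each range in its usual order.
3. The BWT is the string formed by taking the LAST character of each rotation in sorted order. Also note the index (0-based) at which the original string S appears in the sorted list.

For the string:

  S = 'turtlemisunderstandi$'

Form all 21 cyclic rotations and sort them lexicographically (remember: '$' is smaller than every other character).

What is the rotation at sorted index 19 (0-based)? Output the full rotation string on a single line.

Answer: understandi$turtlemis

Derivation:
All 21 rotations (rotation i = S[i:]+S[:i]):
  rot[0] = turtlemisunderstandi$
  rot[1] = urtlemisunderstandi$t
  rot[2] = rtlemisunderstandi$tu
  rot[3] = tlemisunderstandi$tur
  rot[4] = lemisunderstandi$turt
  rot[5] = emisunderstandi$turtl
  rot[6] = misunderstandi$turtle
  rot[7] = isunderstandi$turtlem
  rot[8] = sunderstandi$turtlemi
  rot[9] = understandi$turtlemis
  rot[10] = nderstandi$turtlemisu
  rot[11] = derstandi$turtlemisun
  rot[12] = erstandi$turtlemisund
  rot[13] = rstandi$turtlemisunde
  rot[14] = standi$turtlemisunder
  rot[15] = tandi$turtlemisunders
  rot[16] = andi$turtlemisunderst
  rot[17] = ndi$turtlemisundersta
  rot[18] = di$turtlemisunderstan
  rot[19] = i$turtlemisunderstand
  rot[20] = $turtlemisunderstandi
Sorted (with $ < everything):
  sorted[0] = $turtlemisunderstandi
  sorted[1] = andi$turtlemisunderst
  sorted[2] = derstandi$turtlemisun
  sorted[3] = di$turtlemisunderstan
  sorted[4] = emisunderstandi$turtl
  sorted[5] = erstandi$turtlemisund
  sorted[6] = i$turtlemisunderstand
  sorted[7] = isunderstandi$turtlem
  sorted[8] = lemisunderstandi$turt
  sorted[9] = misunderstandi$turtle
  sorted[10] = nderstandi$turtlemisu
  sorted[11] = ndi$turtlemisundersta
  sorted[12] = rstandi$turtlemisunde
  sorted[13] = rtlemisunderstandi$tu
  sorted[14] = standi$turtlemisunder
  sorted[15] = sunderstandi$turtlemi
  sorted[16] = tandi$turtlemisunders
  sorted[17] = tlemisunderstandi$tur
  sorted[18] = turtlemisunderstandi$
  sorted[19] = understandi$turtlemis
  sorted[20] = urtlemisunderstandi$t
sorted[19] = understandi$turtlemis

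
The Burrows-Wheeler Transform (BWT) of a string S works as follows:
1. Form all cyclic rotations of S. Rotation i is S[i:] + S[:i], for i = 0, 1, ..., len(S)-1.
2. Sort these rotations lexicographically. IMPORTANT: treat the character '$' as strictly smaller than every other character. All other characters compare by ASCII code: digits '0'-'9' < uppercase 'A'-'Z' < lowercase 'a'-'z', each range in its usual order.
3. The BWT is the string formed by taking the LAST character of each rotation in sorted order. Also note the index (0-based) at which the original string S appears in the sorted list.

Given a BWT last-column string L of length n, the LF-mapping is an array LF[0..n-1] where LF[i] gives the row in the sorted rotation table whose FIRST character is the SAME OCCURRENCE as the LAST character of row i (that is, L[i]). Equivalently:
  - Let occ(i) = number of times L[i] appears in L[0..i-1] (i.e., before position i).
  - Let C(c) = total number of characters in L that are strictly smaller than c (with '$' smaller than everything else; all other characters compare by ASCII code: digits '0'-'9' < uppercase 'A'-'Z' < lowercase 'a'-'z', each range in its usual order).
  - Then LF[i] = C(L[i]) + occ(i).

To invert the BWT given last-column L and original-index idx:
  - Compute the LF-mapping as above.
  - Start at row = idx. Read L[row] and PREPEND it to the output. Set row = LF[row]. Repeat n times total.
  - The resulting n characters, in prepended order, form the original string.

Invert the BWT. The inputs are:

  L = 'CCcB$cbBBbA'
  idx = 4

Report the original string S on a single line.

LF mapping: 5 6 9 2 0 10 7 3 4 8 1
Walk LF starting at row 4, prepending L[row]:
  step 1: row=4, L[4]='$', prepend. Next row=LF[4]=0
  step 2: row=0, L[0]='C', prepend. Next row=LF[0]=5
  step 3: row=5, L[5]='c', prepend. Next row=LF[5]=10
  step 4: row=10, L[10]='A', prepend. Next row=LF[10]=1
  step 5: row=1, L[1]='C', prepend. Next row=LF[1]=6
  step 6: row=6, L[6]='b', prepend. Next row=LF[6]=7
  step 7: row=7, L[7]='B', prepend. Next row=LF[7]=3
  step 8: row=3, L[3]='B', prepend. Next row=LF[3]=2
  step 9: row=2, L[2]='c', prepend. Next row=LF[2]=9
  step 10: row=9, L[9]='b', prepend. Next row=LF[9]=8
  step 11: row=8, L[8]='B', prepend. Next row=LF[8]=4
Reversed output: BbcBBbCAcC$

Answer: BbcBBbCAcC$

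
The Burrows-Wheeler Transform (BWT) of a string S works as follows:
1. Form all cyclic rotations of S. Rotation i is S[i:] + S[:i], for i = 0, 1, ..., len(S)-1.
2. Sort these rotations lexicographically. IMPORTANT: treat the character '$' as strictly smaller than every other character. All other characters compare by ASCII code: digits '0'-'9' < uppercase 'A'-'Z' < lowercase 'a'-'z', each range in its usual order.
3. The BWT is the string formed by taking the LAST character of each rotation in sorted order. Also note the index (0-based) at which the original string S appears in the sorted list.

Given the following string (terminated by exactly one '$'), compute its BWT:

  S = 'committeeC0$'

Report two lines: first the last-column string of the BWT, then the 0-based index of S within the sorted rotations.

All 12 rotations (rotation i = S[i:]+S[:i]):
  rot[0] = committeeC0$
  rot[1] = ommitteeC0$c
  rot[2] = mmitteeC0$co
  rot[3] = mitteeC0$com
  rot[4] = itteeC0$comm
  rot[5] = tteeC0$commi
  rot[6] = teeC0$commit
  rot[7] = eeC0$committ
  rot[8] = eC0$committe
  rot[9] = C0$committee
  rot[10] = 0$committeeC
  rot[11] = $committeeC0
Sorted (with $ < everything):
  sorted[0] = $committeeC0  (last char: '0')
  sorted[1] = 0$committeeC  (last char: 'C')
  sorted[2] = C0$committee  (last char: 'e')
  sorted[3] = committeeC0$  (last char: '$')
  sorted[4] = eC0$committe  (last char: 'e')
  sorted[5] = eeC0$committ  (last char: 't')
  sorted[6] = itteeC0$comm  (last char: 'm')
  sorted[7] = mitteeC0$com  (last char: 'm')
  sorted[8] = mmitteeC0$co  (last char: 'o')
  sorted[9] = ommitteeC0$c  (last char: 'c')
  sorted[10] = teeC0$commit  (last char: 't')
  sorted[11] = tteeC0$commi  (last char: 'i')
Last column: 0Ce$etmmocti
Original string S is at sorted index 3

Answer: 0Ce$etmmocti
3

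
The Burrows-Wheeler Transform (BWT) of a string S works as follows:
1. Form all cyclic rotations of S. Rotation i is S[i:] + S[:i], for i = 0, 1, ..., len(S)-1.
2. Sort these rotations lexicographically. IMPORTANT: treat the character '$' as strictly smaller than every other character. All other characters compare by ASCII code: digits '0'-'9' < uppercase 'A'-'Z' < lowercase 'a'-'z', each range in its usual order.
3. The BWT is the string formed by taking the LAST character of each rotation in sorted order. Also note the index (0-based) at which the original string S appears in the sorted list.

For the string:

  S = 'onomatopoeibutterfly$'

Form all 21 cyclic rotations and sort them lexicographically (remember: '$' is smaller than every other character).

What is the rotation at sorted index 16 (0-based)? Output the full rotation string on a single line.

All 21 rotations (rotation i = S[i:]+S[:i]):
  rot[0] = onomatopoeibutterfly$
  rot[1] = nomatopoeibutterfly$o
  rot[2] = omatopoeibutterfly$on
  rot[3] = matopoeibutterfly$ono
  rot[4] = atopoeibutterfly$onom
  rot[5] = topoeibutterfly$onoma
  rot[6] = opoeibutterfly$onomat
  rot[7] = poeibutterfly$onomato
  rot[8] = oeibutterfly$onomatop
  rot[9] = eibutterfly$onomatopo
  rot[10] = ibutterfly$onomatopoe
  rot[11] = butterfly$onomatopoei
  rot[12] = utterfly$onomatopoeib
  rot[13] = tterfly$onomatopoeibu
  rot[14] = terfly$onomatopoeibut
  rot[15] = erfly$onomatopoeibutt
  rot[16] = rfly$onomatopoeibutte
  rot[17] = fly$onomatopoeibutter
  rot[18] = ly$onomatopoeibutterf
  rot[19] = y$onomatopoeibutterfl
  rot[20] = $onomatopoeibutterfly
Sorted (with $ < everything):
  sorted[0] = $onomatopoeibutterfly
  sorted[1] = atopoeibutterfly$onom
  sorted[2] = butterfly$onomatopoei
  sorted[3] = eibutterfly$onomatopo
  sorted[4] = erfly$onomatopoeibutt
  sorted[5] = fly$onomatopoeibutter
  sorted[6] = ibutterfly$onomatopoe
  sorted[7] = ly$onomatopoeibutterf
  sorted[8] = matopoeibutterfly$ono
  sorted[9] = nomatopoeibutterfly$o
  sorted[10] = oeibutterfly$onomatop
  sorted[11] = omatopoeibutterfly$on
  sorted[12] = onomatopoeibutterfly$
  sorted[13] = opoeibutterfly$onomat
  sorted[14] = poeibutterfly$onomato
  sorted[15] = rfly$onomatopoeibutte
  sorted[16] = terfly$onomatopoeibut
  sorted[17] = topoeibutterfly$onoma
  sorted[18] = tterfly$onomatopoeibu
  sorted[19] = utterfly$onomatopoeib
  sorted[20] = y$onomatopoeibutterfl
sorted[16] = terfly$onomatopoeibut

Answer: terfly$onomatopoeibut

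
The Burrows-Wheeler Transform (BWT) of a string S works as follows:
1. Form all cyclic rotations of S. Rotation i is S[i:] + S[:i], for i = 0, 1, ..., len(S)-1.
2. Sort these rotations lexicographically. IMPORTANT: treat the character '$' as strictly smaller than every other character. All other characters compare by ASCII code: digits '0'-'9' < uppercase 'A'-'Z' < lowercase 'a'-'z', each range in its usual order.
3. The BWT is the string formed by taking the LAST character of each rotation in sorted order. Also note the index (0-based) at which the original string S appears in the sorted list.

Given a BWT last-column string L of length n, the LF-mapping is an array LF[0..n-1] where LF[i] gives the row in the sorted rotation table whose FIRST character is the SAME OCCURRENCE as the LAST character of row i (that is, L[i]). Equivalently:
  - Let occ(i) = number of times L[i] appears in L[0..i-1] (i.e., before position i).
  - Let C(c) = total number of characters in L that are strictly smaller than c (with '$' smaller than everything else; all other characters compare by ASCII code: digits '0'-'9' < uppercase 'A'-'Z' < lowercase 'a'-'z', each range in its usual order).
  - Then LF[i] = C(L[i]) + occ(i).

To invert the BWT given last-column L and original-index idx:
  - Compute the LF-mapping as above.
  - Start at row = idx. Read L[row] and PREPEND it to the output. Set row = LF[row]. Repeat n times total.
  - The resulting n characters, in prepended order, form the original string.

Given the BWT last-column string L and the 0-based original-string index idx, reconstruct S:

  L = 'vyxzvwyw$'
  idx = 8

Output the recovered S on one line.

LF mapping: 1 6 5 8 2 3 7 4 0
Walk LF starting at row 8, prepending L[row]:
  step 1: row=8, L[8]='$', prepend. Next row=LF[8]=0
  step 2: row=0, L[0]='v', prepend. Next row=LF[0]=1
  step 3: row=1, L[1]='y', prepend. Next row=LF[1]=6
  step 4: row=6, L[6]='y', prepend. Next row=LF[6]=7
  step 5: row=7, L[7]='w', prepend. Next row=LF[7]=4
  step 6: row=4, L[4]='v', prepend. Next row=LF[4]=2
  step 7: row=2, L[2]='x', prepend. Next row=LF[2]=5
  step 8: row=5, L[5]='w', prepend. Next row=LF[5]=3
  step 9: row=3, L[3]='z', prepend. Next row=LF[3]=8
Reversed output: zwxvwyyv$

Answer: zwxvwyyv$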